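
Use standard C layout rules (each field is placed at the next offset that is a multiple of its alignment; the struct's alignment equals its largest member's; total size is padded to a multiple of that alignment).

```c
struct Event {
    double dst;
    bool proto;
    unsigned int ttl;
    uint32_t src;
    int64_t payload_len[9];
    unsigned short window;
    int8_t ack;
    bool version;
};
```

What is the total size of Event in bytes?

@0: dst [8B, align 8] → 8
@8: proto [1B, align 1] → 9
+3 pad (align 4)
@12: ttl [4B, align 4] → 16
@16: src [4B, align 4] → 20
+4 pad (align 8)
@24: payload_len [72B, align 8] → 96
@96: window [2B, align 2] → 98
@98: ack [1B, align 1] → 99
@99: version [1B, align 1] → 100
+4 tail pad (align 8)
size 104, align 8

104 bytes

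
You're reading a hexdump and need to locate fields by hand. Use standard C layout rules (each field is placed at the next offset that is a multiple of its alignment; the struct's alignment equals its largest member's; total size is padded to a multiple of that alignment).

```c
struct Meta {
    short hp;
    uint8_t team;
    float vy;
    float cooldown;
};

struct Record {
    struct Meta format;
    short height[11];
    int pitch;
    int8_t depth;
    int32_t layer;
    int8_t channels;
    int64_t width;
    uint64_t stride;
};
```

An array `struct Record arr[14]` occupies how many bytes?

1008

Meta: @0: hp [2B, align 2] → 2; @2: team [1B, align 1] → 3; +1 pad (align 4); @4: vy [4B, align 4] → 8; @8: cooldown [4B, align 4] → 12; size 12, align 4
@0: format [12B, align 4] → 12
@12: height [22B, align 2] → 34
+2 pad (align 4)
@36: pitch [4B, align 4] → 40
@40: depth [1B, align 1] → 41
+3 pad (align 4)
@44: layer [4B, align 4] → 48
@48: channels [1B, align 1] → 49
+7 pad (align 8)
@56: width [8B, align 8] → 64
@64: stride [8B, align 8] → 72
size 72, align 8
array of 14: 14 × 72 = 1008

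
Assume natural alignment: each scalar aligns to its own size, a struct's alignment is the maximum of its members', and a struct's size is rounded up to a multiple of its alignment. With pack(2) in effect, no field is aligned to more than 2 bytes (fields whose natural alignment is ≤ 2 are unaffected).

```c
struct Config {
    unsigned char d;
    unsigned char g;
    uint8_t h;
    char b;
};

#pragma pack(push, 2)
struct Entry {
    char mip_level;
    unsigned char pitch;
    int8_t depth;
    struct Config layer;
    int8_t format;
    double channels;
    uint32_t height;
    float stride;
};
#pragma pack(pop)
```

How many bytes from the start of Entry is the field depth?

2

Config: d at 0 (size 1, align 1) → ends 1; g at 1 (size 1, align 1) → ends 2; h at 2 (size 1, align 1) → ends 3; b at 3 (size 1, align 1) → ends 4; total 4 bytes, alignment 1
mip_level at 0 (size 1, align 1) → ends 1
pitch at 1 (size 1, align 1) → ends 2
depth at 2 (size 1, align 1) → ends 3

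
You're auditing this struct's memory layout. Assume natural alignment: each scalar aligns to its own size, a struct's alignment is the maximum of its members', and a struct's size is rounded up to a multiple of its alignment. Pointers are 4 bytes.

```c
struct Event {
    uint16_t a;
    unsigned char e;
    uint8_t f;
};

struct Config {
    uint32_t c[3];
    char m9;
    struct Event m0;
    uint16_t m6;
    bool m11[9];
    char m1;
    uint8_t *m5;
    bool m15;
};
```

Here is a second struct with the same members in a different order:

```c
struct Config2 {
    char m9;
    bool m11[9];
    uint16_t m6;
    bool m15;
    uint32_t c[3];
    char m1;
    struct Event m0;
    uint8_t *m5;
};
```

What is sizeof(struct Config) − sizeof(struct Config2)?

Event: a at 0 (size 2, align 2) → ends 2; e at 2 (size 1, align 1) → ends 3; f at 3 (size 1, align 1) → ends 4; total 4 bytes, alignment 2
c at 0 (size 12, align 4) → ends 12
m9 at 12 (size 1, align 1) → ends 13
pad 1 to align 2 for m0
m0 at 14 (size 4, align 2) → ends 18
m6 at 18 (size 2, align 2) → ends 20
m11 at 20 (size 9, align 1) → ends 29
m1 at 29 (size 1, align 1) → ends 30
pad 2 to align 4 for m5
m5 at 32 (size 4, align 4) → ends 36
m15 at 36 (size 1, align 1) → ends 37
tail pad 3 to reach multiple of 4
total 40 bytes, alignment 4
— Config2 —
m9 at 0 (size 1, align 1) → ends 1
m11 at 1 (size 9, align 1) → ends 10
m6 at 10 (size 2, align 2) → ends 12
m15 at 12 (size 1, align 1) → ends 13
pad 3 to align 4 for c
c at 16 (size 12, align 4) → ends 28
m1 at 28 (size 1, align 1) → ends 29
pad 1 to align 2 for m0
m0 at 30 (size 4, align 2) → ends 34
pad 2 to align 4 for m5
m5 at 36 (size 4, align 4) → ends 40
total 40 bytes, alignment 4
40 − 40 = 0

0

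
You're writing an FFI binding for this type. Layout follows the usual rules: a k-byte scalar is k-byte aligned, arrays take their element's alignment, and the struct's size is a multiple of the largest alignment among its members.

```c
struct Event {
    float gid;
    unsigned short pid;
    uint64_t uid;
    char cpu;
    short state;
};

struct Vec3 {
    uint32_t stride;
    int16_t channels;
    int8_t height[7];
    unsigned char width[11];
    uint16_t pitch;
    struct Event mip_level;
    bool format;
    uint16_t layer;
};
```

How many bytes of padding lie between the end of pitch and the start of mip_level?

Event: @0: gid [4B, align 4] → 4; @4: pid [2B, align 2] → 6; +2 pad (align 8); @8: uid [8B, align 8] → 16; @16: cpu [1B, align 1] → 17; +1 pad (align 2); @18: state [2B, align 2] → 20; +4 tail pad (align 8); size 24, align 8
@0: stride [4B, align 4] → 4
@4: channels [2B, align 2] → 6
@6: height [7B, align 1] → 13
@13: width [11B, align 1] → 24
@24: pitch [2B, align 2] → 26
+6 pad (align 8)
@32: mip_level [24B, align 8] → 56

6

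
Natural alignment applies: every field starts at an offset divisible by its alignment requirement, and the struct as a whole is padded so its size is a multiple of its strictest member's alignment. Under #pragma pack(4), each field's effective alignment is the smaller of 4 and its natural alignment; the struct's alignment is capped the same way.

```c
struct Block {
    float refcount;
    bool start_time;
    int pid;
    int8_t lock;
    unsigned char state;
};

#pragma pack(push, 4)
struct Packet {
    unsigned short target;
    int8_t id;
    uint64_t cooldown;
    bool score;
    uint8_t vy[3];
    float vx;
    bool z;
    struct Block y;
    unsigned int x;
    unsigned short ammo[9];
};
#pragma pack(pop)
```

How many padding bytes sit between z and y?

3

Block: @0: refcount [4B, align 4] → 4; @4: start_time [1B, align 1] → 5; +3 pad (align 4); @8: pid [4B, align 4] → 12; @12: lock [1B, align 1] → 13; @13: state [1B, align 1] → 14; +2 tail pad (align 4); size 16, align 4
@0: target [2B, align 2] → 2
@2: id [1B, align 1] → 3
+1 pad (align 4)
@4: cooldown [8B, align 4] → 12
@12: score [1B, align 1] → 13
@13: vy [3B, align 1] → 16
@16: vx [4B, align 4] → 20
@20: z [1B, align 1] → 21
+3 pad (align 4)
@24: y [16B, align 4] → 40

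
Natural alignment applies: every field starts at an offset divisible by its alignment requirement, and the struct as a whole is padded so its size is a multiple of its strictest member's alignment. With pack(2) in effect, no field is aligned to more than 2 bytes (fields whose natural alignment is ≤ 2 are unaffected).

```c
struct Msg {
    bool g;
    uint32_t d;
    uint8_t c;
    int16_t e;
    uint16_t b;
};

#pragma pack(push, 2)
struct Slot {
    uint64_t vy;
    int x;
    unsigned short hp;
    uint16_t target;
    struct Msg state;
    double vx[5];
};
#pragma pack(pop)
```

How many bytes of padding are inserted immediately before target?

0

Msg: 0..1  g  (1B, 1-aligned); 1..4  -- padding (3B); 4..8  d  (4B, 4-aligned); 8..9  c  (1B, 1-aligned); 9..10  -- padding (1B); 10..12  e  (2B, 2-aligned); 12..14  b  (2B, 2-aligned); 14..16  -- tail padding (2B); sizeof = 16, alignof = 4
0..8  vy  (8B, 2-aligned)
8..12  x  (4B, 2-aligned)
12..14  hp  (2B, 2-aligned)
14..16  target  (2B, 2-aligned)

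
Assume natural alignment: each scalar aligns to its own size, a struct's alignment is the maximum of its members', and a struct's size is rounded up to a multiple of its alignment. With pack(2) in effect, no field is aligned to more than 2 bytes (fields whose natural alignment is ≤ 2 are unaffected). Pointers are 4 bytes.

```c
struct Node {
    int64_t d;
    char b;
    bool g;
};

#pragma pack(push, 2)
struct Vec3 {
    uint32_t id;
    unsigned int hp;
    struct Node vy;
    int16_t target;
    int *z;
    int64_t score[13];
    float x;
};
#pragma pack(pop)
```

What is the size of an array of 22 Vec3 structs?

Node: d at 0 (size 8, align 8) → ends 8; b at 8 (size 1, align 1) → ends 9; g at 9 (size 1, align 1) → ends 10; tail pad 6 to reach multiple of 8; total 16 bytes, alignment 8
id at 0 (size 4, align 2) → ends 4
hp at 4 (size 4, align 2) → ends 8
vy at 8 (size 16, align 2) → ends 24
target at 24 (size 2, align 2) → ends 26
z at 26 (size 4, align 2) → ends 30
score at 30 (size 104, align 2) → ends 134
x at 134 (size 4, align 2) → ends 138
total 138 bytes, alignment 2
array of 22: 22 × 138 = 3036

3036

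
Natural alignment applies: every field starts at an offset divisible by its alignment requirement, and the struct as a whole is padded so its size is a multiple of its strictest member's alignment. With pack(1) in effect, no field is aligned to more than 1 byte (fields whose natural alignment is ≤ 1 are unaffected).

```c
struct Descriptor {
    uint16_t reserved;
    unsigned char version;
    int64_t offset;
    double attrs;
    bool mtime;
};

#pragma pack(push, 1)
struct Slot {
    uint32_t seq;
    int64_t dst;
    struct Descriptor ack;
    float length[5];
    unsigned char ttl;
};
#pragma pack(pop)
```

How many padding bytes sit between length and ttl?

Descriptor: 0..2  reserved  (2B, 2-aligned); 2..3  version  (1B, 1-aligned); 3..8  -- padding (5B); 8..16  offset  (8B, 8-aligned); 16..24  attrs  (8B, 8-aligned); 24..25  mtime  (1B, 1-aligned); 25..32  -- tail padding (7B); sizeof = 32, alignof = 8
0..4  seq  (4B, 1-aligned)
4..12  dst  (8B, 1-aligned)
12..44  ack  (32B, 1-aligned)
44..64  length  (20B, 1-aligned)
64..65  ttl  (1B, 1-aligned)

0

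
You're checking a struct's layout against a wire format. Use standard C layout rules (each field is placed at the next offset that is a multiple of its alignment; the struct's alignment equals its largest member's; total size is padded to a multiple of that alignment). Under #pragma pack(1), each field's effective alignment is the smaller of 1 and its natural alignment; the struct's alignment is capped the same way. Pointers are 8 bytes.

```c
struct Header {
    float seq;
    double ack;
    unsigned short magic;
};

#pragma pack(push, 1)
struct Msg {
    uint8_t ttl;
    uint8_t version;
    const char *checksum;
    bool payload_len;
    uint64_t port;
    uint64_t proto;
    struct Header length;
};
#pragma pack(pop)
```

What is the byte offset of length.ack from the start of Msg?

35

Header: seq at 0 (size 4, align 4) → ends 4; pad 4 to align 8 for ack; ack at 8 (size 8, align 8) → ends 16; magic at 16 (size 2, align 2) → ends 18; tail pad 6 to reach multiple of 8; total 24 bytes, alignment 8
ttl at 0 (size 1, align 1) → ends 1
version at 1 (size 1, align 1) → ends 2
checksum at 2 (size 8, align 1) → ends 10
payload_len at 10 (size 1, align 1) → ends 11
port at 11 (size 8, align 1) → ends 19
proto at 19 (size 8, align 1) → ends 27
length at 27 (size 24, align 1) → ends 51
within Header: ack at 8
27 + 8 = 35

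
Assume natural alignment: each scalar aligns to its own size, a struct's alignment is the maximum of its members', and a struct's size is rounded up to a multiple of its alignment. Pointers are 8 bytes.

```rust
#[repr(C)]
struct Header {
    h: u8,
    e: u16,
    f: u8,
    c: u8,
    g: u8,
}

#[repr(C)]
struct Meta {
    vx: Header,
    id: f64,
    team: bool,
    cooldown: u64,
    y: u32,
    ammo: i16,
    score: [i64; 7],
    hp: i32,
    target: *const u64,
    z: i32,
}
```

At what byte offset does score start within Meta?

Header: 0..1  h  (1B, 1-aligned); 1..2  -- padding (1B); 2..4  e  (2B, 2-aligned); 4..5  f  (1B, 1-aligned); 5..6  c  (1B, 1-aligned); 6..7  g  (1B, 1-aligned); 7..8  -- tail padding (1B); sizeof = 8, alignof = 2
0..8  vx  (8B, 2-aligned)
8..16  id  (8B, 8-aligned)
16..17  team  (1B, 1-aligned)
17..24  -- padding (7B)
24..32  cooldown  (8B, 8-aligned)
32..36  y  (4B, 4-aligned)
36..38  ammo  (2B, 2-aligned)
38..40  -- padding (2B)
40..96  score  (56B, 8-aligned)

40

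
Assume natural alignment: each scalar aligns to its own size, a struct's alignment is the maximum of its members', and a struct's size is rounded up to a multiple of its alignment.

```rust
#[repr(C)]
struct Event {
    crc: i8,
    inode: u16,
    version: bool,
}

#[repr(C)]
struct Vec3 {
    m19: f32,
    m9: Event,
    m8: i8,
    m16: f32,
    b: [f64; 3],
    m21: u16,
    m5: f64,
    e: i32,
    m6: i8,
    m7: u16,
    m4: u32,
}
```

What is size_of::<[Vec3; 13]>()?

936

Event: crc at 0 (size 1, align 1) → ends 1; pad 1 to align 2 for inode; inode at 2 (size 2, align 2) → ends 4; version at 4 (size 1, align 1) → ends 5; tail pad 1 to reach multiple of 2; total 6 bytes, alignment 2
m19 at 0 (size 4, align 4) → ends 4
m9 at 4 (size 6, align 2) → ends 10
m8 at 10 (size 1, align 1) → ends 11
pad 1 to align 4 for m16
m16 at 12 (size 4, align 4) → ends 16
b at 16 (size 24, align 8) → ends 40
m21 at 40 (size 2, align 2) → ends 42
pad 6 to align 8 for m5
m5 at 48 (size 8, align 8) → ends 56
e at 56 (size 4, align 4) → ends 60
m6 at 60 (size 1, align 1) → ends 61
pad 1 to align 2 for m7
m7 at 62 (size 2, align 2) → ends 64
m4 at 64 (size 4, align 4) → ends 68
tail pad 4 to reach multiple of 8
total 72 bytes, alignment 8
array of 13: 13 × 72 = 936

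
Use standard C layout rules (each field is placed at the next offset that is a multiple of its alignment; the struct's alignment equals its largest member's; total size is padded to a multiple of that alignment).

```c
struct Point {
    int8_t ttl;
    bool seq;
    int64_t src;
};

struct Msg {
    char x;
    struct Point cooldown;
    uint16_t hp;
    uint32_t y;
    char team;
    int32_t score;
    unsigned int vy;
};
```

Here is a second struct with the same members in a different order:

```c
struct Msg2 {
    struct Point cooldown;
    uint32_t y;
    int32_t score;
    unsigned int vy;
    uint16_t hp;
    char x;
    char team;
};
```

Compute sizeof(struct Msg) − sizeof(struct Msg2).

Point: ttl at 0 (size 1, align 1) → ends 1; seq at 1 (size 1, align 1) → ends 2; pad 6 to align 8 for src; src at 8 (size 8, align 8) → ends 16; total 16 bytes, alignment 8
x at 0 (size 1, align 1) → ends 1
pad 7 to align 8 for cooldown
cooldown at 8 (size 16, align 8) → ends 24
hp at 24 (size 2, align 2) → ends 26
pad 2 to align 4 for y
y at 28 (size 4, align 4) → ends 32
team at 32 (size 1, align 1) → ends 33
pad 3 to align 4 for score
score at 36 (size 4, align 4) → ends 40
vy at 40 (size 4, align 4) → ends 44
tail pad 4 to reach multiple of 8
total 48 bytes, alignment 8
— Msg2 —
cooldown at 0 (size 16, align 8) → ends 16
y at 16 (size 4, align 4) → ends 20
score at 20 (size 4, align 4) → ends 24
vy at 24 (size 4, align 4) → ends 28
hp at 28 (size 2, align 2) → ends 30
x at 30 (size 1, align 1) → ends 31
team at 31 (size 1, align 1) → ends 32
total 32 bytes, alignment 8
48 − 32 = 16

16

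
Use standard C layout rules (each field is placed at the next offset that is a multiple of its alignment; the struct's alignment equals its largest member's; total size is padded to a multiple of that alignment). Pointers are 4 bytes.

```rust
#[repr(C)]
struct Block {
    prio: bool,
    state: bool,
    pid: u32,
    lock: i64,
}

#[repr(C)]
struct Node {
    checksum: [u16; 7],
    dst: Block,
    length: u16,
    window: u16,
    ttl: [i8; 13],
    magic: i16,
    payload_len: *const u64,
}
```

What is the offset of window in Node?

34

Block: @0: prio [1B, align 1] → 1; @1: state [1B, align 1] → 2; +2 pad (align 4); @4: pid [4B, align 4] → 8; @8: lock [8B, align 8] → 16; size 16, align 8
@0: checksum [14B, align 2] → 14
+2 pad (align 8)
@16: dst [16B, align 8] → 32
@32: length [2B, align 2] → 34
@34: window [2B, align 2] → 36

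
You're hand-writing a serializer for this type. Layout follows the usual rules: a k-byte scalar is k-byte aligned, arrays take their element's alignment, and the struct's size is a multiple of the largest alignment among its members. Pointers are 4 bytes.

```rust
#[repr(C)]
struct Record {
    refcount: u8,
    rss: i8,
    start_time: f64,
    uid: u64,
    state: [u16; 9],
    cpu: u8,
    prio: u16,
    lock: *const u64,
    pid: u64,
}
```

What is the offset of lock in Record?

48

@0: refcount [1B, align 1] → 1
@1: rss [1B, align 1] → 2
+6 pad (align 8)
@8: start_time [8B, align 8] → 16
@16: uid [8B, align 8] → 24
@24: state [18B, align 2] → 42
@42: cpu [1B, align 1] → 43
+1 pad (align 2)
@44: prio [2B, align 2] → 46
+2 pad (align 4)
@48: lock [4B, align 4] → 52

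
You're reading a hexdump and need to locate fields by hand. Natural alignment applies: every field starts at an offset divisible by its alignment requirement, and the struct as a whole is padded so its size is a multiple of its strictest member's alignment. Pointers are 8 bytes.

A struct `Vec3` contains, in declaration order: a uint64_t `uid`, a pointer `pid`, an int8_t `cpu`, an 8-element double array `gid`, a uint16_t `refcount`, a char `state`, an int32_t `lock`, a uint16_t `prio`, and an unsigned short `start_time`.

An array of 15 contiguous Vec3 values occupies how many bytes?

0..8  uid  (8B, 8-aligned)
8..16  pid  (8B, 8-aligned)
16..17  cpu  (1B, 1-aligned)
17..24  -- padding (7B)
24..88  gid  (64B, 8-aligned)
88..90  refcount  (2B, 2-aligned)
90..91  state  (1B, 1-aligned)
91..92  -- padding (1B)
92..96  lock  (4B, 4-aligned)
96..98  prio  (2B, 2-aligned)
98..100  start_time  (2B, 2-aligned)
100..104  -- tail padding (4B)
sizeof = 104, alignof = 8
array of 15: 15 × 104 = 1560

1560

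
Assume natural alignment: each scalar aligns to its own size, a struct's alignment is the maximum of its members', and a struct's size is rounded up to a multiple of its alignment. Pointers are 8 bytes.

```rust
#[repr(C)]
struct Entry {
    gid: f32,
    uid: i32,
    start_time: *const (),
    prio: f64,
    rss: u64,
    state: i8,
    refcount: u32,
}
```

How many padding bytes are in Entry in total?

3

0..4  gid  (4B, 4-aligned)
4..8  uid  (4B, 4-aligned)
8..16  start_time  (8B, 8-aligned)
16..24  prio  (8B, 8-aligned)
24..32  rss  (8B, 8-aligned)
32..33  state  (1B, 1-aligned)
33..36  -- padding (3B)
36..40  refcount  (4B, 4-aligned)
sizeof = 40, alignof = 8
data bytes 37, size 40 → padding 3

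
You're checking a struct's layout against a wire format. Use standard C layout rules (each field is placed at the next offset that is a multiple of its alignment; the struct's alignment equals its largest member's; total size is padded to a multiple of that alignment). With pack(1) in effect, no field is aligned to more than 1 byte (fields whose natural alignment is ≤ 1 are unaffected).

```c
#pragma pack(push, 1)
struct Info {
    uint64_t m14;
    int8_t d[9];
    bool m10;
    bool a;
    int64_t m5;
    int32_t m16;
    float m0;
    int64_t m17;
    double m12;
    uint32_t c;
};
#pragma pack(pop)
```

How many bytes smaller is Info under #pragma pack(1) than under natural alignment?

9

natural layout:
  0..8  m14  (8B, 8-aligned)
  8..17  d  (9B, 1-aligned)
  17..18  m10  (1B, 1-aligned)
  18..19  a  (1B, 1-aligned)
  19..24  -- padding (5B)
  24..32  m5  (8B, 8-aligned)
  32..36  m16  (4B, 4-aligned)
  36..40  m0  (4B, 4-aligned)
  40..48  m17  (8B, 8-aligned)
  48..56  m12  (8B, 8-aligned)
  56..60  c  (4B, 4-aligned)
  60..64  -- tail padding (4B)
  sizeof = 64, alignof = 8
packed(1) layout:
  0..8  m14  (8B, 1-aligned)
  8..17  d  (9B, 1-aligned)
  17..18  m10  (1B, 1-aligned)
  18..19  a  (1B, 1-aligned)
  19..27  m5  (8B, 1-aligned)
  27..31  m16  (4B, 1-aligned)
  31..35  m0  (4B, 1-aligned)
  35..43  m17  (8B, 1-aligned)
  43..51  m12  (8B, 1-aligned)
  51..55  c  (4B, 1-aligned)
  sizeof = 55, alignof = 1
64 − 55 = 9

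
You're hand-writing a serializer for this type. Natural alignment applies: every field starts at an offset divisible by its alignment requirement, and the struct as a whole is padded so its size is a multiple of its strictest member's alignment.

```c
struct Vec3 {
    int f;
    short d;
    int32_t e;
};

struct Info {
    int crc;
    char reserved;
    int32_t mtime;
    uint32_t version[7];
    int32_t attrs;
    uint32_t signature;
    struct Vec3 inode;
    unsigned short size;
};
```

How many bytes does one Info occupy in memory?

Vec3: 0..4  f  (4B, 4-aligned); 4..6  d  (2B, 2-aligned); 6..8  -- padding (2B); 8..12  e  (4B, 4-aligned); sizeof = 12, alignof = 4
0..4  crc  (4B, 4-aligned)
4..5  reserved  (1B, 1-aligned)
5..8  -- padding (3B)
8..12  mtime  (4B, 4-aligned)
12..40  version  (28B, 4-aligned)
40..44  attrs  (4B, 4-aligned)
44..48  signature  (4B, 4-aligned)
48..60  inode  (12B, 4-aligned)
60..62  size  (2B, 2-aligned)
62..64  -- tail padding (2B)
sizeof = 64, alignof = 4

64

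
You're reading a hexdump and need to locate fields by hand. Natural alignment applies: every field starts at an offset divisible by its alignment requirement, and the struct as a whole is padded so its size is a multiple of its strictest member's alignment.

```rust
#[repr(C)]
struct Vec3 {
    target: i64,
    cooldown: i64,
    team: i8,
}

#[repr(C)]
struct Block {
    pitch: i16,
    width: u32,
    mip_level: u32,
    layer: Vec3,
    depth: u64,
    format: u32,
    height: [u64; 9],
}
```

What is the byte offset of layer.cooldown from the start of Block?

24

Vec3: @0: target [8B, align 8] → 8; @8: cooldown [8B, align 8] → 16; @16: team [1B, align 1] → 17; +7 tail pad (align 8); size 24, align 8
@0: pitch [2B, align 2] → 2
+2 pad (align 4)
@4: width [4B, align 4] → 8
@8: mip_level [4B, align 4] → 12
+4 pad (align 8)
@16: layer [24B, align 8] → 40
within Vec3: cooldown at 8
16 + 8 = 24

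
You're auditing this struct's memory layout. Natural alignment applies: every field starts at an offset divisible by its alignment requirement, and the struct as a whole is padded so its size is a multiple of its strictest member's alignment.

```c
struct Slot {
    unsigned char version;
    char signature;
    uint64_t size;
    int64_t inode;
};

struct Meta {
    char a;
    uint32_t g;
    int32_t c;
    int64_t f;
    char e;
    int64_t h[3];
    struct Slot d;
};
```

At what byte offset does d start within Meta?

56

Slot: @0: version [1B, align 1] → 1; @1: signature [1B, align 1] → 2; +6 pad (align 8); @8: size [8B, align 8] → 16; @16: inode [8B, align 8] → 24; size 24, align 8
@0: a [1B, align 1] → 1
+3 pad (align 4)
@4: g [4B, align 4] → 8
@8: c [4B, align 4] → 12
+4 pad (align 8)
@16: f [8B, align 8] → 24
@24: e [1B, align 1] → 25
+7 pad (align 8)
@32: h [24B, align 8] → 56
@56: d [24B, align 8] → 80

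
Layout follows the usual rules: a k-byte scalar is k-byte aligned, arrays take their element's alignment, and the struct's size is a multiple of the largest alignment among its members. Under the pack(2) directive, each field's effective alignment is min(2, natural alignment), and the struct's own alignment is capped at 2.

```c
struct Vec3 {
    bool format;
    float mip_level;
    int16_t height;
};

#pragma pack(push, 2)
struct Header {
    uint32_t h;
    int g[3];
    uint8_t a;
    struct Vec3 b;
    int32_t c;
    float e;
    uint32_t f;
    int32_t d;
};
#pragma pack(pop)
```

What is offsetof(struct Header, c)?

30

Vec3: @0: format [1B, align 1] → 1; +3 pad (align 4); @4: mip_level [4B, align 4] → 8; @8: height [2B, align 2] → 10; +2 tail pad (align 4); size 12, align 4
@0: h [4B, align 2] → 4
@4: g [12B, align 2] → 16
@16: a [1B, align 1] → 17
+1 pad (align 2)
@18: b [12B, align 2] → 30
@30: c [4B, align 2] → 34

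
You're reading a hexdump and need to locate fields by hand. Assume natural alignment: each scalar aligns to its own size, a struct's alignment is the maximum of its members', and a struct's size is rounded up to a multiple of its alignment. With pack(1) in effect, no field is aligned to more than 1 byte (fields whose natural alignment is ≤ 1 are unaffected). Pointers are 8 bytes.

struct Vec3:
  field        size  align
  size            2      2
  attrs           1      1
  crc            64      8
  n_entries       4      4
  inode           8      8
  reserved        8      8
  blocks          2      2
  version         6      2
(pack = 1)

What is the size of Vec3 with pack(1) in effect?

size at 0 (size 2, align 1) → ends 2
attrs at 2 (size 1, align 1) → ends 3
crc at 3 (size 64, align 1) → ends 67
n_entries at 67 (size 4, align 1) → ends 71
inode at 71 (size 8, align 1) → ends 79
reserved at 79 (size 8, align 1) → ends 87
blocks at 87 (size 2, align 1) → ends 89
version at 89 (size 6, align 1) → ends 95
total 95 bytes, alignment 1

95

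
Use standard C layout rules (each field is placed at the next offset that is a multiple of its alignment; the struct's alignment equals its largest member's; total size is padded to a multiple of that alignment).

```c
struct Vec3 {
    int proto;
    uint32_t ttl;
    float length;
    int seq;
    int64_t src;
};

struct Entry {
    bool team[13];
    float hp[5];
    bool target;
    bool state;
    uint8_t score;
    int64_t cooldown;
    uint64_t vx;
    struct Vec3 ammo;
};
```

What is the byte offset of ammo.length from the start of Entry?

64

Vec3: 0..4  proto  (4B, 4-aligned); 4..8  ttl  (4B, 4-aligned); 8..12  length  (4B, 4-aligned); 12..16  seq  (4B, 4-aligned); 16..24  src  (8B, 8-aligned); sizeof = 24, alignof = 8
0..13  team  (13B, 1-aligned)
13..16  -- padding (3B)
16..36  hp  (20B, 4-aligned)
36..37  target  (1B, 1-aligned)
37..38  state  (1B, 1-aligned)
38..39  score  (1B, 1-aligned)
39..40  -- padding (1B)
40..48  cooldown  (8B, 8-aligned)
48..56  vx  (8B, 8-aligned)
56..80  ammo  (24B, 8-aligned)
within Vec3: length at 8
56 + 8 = 64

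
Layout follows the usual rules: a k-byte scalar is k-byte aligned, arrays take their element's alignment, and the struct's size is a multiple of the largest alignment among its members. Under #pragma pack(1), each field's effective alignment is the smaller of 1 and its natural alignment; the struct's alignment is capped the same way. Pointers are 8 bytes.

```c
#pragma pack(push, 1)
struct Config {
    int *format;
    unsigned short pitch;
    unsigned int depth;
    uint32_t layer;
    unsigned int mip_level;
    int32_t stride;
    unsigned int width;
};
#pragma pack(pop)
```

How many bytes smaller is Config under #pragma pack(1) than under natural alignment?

2

natural layout:
  0..8  format  (8B, 8-aligned)
  8..10  pitch  (2B, 2-aligned)
  10..12  -- padding (2B)
  12..16  depth  (4B, 4-aligned)
  16..20  layer  (4B, 4-aligned)
  20..24  mip_level  (4B, 4-aligned)
  24..28  stride  (4B, 4-aligned)
  28..32  width  (4B, 4-aligned)
  sizeof = 32, alignof = 8
packed(1) layout:
  0..8  format  (8B, 1-aligned)
  8..10  pitch  (2B, 1-aligned)
  10..14  depth  (4B, 1-aligned)
  14..18  layer  (4B, 1-aligned)
  18..22  mip_level  (4B, 1-aligned)
  22..26  stride  (4B, 1-aligned)
  26..30  width  (4B, 1-aligned)
  sizeof = 30, alignof = 1
32 − 30 = 2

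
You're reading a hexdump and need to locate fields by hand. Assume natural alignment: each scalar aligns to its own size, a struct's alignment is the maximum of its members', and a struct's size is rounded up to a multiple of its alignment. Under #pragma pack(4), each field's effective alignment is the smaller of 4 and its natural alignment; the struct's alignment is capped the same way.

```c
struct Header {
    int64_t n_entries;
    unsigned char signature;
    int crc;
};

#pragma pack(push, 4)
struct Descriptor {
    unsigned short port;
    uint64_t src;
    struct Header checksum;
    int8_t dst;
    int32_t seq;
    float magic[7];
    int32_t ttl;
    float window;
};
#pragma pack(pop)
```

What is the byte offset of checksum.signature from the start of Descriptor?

Header: @0: n_entries [8B, align 8] → 8; @8: signature [1B, align 1] → 9; +3 pad (align 4); @12: crc [4B, align 4] → 16; size 16, align 8
@0: port [2B, align 2] → 2
+2 pad (align 4)
@4: src [8B, align 4] → 12
@12: checksum [16B, align 4] → 28
within Header: signature at 8
12 + 8 = 20

20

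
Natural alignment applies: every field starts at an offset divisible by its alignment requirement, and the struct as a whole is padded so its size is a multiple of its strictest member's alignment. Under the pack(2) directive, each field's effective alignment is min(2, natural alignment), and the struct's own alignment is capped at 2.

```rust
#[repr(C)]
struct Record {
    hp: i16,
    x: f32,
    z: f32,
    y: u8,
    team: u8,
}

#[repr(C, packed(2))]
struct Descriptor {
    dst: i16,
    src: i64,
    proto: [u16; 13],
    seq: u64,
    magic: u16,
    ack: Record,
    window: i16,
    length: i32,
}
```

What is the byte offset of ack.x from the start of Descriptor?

Record: @0: hp [2B, align 2] → 2; +2 pad (align 4); @4: x [4B, align 4] → 8; @8: z [4B, align 4] → 12; @12: y [1B, align 1] → 13; @13: team [1B, align 1] → 14; +2 tail pad (align 4); size 16, align 4
@0: dst [2B, align 2] → 2
@2: src [8B, align 2] → 10
@10: proto [26B, align 2] → 36
@36: seq [8B, align 2] → 44
@44: magic [2B, align 2] → 46
@46: ack [16B, align 2] → 62
within Record: x at 4
46 + 4 = 50

50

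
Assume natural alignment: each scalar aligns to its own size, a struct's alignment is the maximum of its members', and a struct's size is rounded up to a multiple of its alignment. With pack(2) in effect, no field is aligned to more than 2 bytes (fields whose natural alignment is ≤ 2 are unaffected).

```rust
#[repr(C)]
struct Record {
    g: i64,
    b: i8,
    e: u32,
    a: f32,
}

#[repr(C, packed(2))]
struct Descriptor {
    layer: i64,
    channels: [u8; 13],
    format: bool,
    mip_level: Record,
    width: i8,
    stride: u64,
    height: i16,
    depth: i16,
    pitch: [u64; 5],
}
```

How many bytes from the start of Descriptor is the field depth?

58

Record: @0: g [8B, align 8] → 8; @8: b [1B, align 1] → 9; +3 pad (align 4); @12: e [4B, align 4] → 16; @16: a [4B, align 4] → 20; +4 tail pad (align 8); size 24, align 8
@0: layer [8B, align 2] → 8
@8: channels [13B, align 1] → 21
@21: format [1B, align 1] → 22
@22: mip_level [24B, align 2] → 46
@46: width [1B, align 1] → 47
+1 pad (align 2)
@48: stride [8B, align 2] → 56
@56: height [2B, align 2] → 58
@58: depth [2B, align 2] → 60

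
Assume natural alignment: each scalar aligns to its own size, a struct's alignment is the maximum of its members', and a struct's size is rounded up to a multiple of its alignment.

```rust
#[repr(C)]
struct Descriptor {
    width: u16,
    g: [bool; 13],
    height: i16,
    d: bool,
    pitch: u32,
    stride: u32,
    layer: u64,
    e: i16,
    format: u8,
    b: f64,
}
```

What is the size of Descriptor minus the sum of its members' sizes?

11

@0: width [2B, align 2] → 2
@2: g [13B, align 1] → 15
+1 pad (align 2)
@16: height [2B, align 2] → 18
@18: d [1B, align 1] → 19
+1 pad (align 4)
@20: pitch [4B, align 4] → 24
@24: stride [4B, align 4] → 28
+4 pad (align 8)
@32: layer [8B, align 8] → 40
@40: e [2B, align 2] → 42
@42: format [1B, align 1] → 43
+5 pad (align 8)
@48: b [8B, align 8] → 56
size 56, align 8
data bytes 45, size 56 → padding 11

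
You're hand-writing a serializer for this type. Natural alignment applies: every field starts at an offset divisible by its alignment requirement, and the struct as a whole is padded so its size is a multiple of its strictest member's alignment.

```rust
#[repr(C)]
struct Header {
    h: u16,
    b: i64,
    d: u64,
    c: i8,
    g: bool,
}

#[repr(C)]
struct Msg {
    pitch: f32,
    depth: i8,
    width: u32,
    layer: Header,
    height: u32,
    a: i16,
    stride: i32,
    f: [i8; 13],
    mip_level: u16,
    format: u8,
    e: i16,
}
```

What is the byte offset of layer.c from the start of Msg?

Header: 0..2  h  (2B, 2-aligned); 2..8  -- padding (6B); 8..16  b  (8B, 8-aligned); 16..24  d  (8B, 8-aligned); 24..25  c  (1B, 1-aligned); 25..26  g  (1B, 1-aligned); 26..32  -- tail padding (6B); sizeof = 32, alignof = 8
0..4  pitch  (4B, 4-aligned)
4..5  depth  (1B, 1-aligned)
5..8  -- padding (3B)
8..12  width  (4B, 4-aligned)
12..16  -- padding (4B)
16..48  layer  (32B, 8-aligned)
within Header: c at 24
16 + 24 = 40

40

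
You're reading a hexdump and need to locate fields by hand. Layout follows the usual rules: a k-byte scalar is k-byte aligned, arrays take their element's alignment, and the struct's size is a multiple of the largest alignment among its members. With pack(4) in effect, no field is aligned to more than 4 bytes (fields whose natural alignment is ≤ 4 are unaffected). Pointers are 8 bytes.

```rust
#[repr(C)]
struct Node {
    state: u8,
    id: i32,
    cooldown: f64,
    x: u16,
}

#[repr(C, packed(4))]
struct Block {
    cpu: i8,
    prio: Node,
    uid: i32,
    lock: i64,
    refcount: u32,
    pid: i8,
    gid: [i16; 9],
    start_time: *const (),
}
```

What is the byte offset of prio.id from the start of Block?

Node: 0..1  state  (1B, 1-aligned); 1..4  -- padding (3B); 4..8  id  (4B, 4-aligned); 8..16  cooldown  (8B, 8-aligned); 16..18  x  (2B, 2-aligned); 18..24  -- tail padding (6B); sizeof = 24, alignof = 8
0..1  cpu  (1B, 1-aligned)
1..4  -- padding (3B)
4..28  prio  (24B, 4-aligned)
within Node: id at 4
4 + 4 = 8

8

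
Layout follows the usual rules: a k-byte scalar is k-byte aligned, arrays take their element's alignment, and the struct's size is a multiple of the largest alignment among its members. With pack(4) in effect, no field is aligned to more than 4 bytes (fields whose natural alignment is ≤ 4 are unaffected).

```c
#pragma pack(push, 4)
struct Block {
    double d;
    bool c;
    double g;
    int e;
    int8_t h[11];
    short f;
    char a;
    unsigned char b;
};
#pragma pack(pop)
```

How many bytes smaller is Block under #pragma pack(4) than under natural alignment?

8

natural layout:
  @0: d [8B, align 8] → 8
  @8: c [1B, align 1] → 9
  +7 pad (align 8)
  @16: g [8B, align 8] → 24
  @24: e [4B, align 4] → 28
  @28: h [11B, align 1] → 39
  +1 pad (align 2)
  @40: f [2B, align 2] → 42
  @42: a [1B, align 1] → 43
  @43: b [1B, align 1] → 44
  +4 tail pad (align 8)
  size 48, align 8
packed(4) layout:
  @0: d [8B, align 4] → 8
  @8: c [1B, align 1] → 9
  +3 pad (align 4)
  @12: g [8B, align 4] → 20
  @20: e [4B, align 4] → 24
  @24: h [11B, align 1] → 35
  +1 pad (align 2)
  @36: f [2B, align 2] → 38
  @38: a [1B, align 1] → 39
  @39: b [1B, align 1] → 40
  size 40, align 4
48 − 40 = 8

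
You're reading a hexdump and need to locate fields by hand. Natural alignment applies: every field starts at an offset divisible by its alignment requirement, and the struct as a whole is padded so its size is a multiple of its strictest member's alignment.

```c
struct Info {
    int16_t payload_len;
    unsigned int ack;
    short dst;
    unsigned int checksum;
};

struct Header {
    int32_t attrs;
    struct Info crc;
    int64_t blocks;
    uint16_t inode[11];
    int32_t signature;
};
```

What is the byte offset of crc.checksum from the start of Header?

16

Info: payload_len at 0 (size 2, align 2) → ends 2; pad 2 to align 4 for ack; ack at 4 (size 4, align 4) → ends 8; dst at 8 (size 2, align 2) → ends 10; pad 2 to align 4 for checksum; checksum at 12 (size 4, align 4) → ends 16; total 16 bytes, alignment 4
attrs at 0 (size 4, align 4) → ends 4
crc at 4 (size 16, align 4) → ends 20
within Info: checksum at 12
4 + 12 = 16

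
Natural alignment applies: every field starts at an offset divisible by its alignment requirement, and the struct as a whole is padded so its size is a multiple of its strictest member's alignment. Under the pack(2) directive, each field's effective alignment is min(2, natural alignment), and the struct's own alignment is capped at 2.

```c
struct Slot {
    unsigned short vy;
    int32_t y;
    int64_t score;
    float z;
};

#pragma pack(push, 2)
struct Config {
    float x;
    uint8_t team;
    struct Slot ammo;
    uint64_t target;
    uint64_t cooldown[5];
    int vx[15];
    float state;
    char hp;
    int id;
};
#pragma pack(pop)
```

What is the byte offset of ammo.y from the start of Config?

Slot: vy at 0 (size 2, align 2) → ends 2; pad 2 to align 4 for y; y at 4 (size 4, align 4) → ends 8; score at 8 (size 8, align 8) → ends 16; z at 16 (size 4, align 4) → ends 20; tail pad 4 to reach multiple of 8; total 24 bytes, alignment 8
x at 0 (size 4, align 2) → ends 4
team at 4 (size 1, align 1) → ends 5
pad 1 to align 2 for ammo
ammo at 6 (size 24, align 2) → ends 30
within Slot: y at 4
6 + 4 = 10

10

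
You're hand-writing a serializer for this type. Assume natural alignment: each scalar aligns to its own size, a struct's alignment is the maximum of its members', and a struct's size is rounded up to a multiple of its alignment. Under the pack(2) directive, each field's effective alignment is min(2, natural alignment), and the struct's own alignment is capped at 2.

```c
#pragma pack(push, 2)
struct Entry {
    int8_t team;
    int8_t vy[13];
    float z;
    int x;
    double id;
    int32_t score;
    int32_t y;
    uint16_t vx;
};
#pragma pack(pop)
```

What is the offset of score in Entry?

team at 0 (size 1, align 1) → ends 1
vy at 1 (size 13, align 1) → ends 14
z at 14 (size 4, align 2) → ends 18
x at 18 (size 4, align 2) → ends 22
id at 22 (size 8, align 2) → ends 30
score at 30 (size 4, align 2) → ends 34

30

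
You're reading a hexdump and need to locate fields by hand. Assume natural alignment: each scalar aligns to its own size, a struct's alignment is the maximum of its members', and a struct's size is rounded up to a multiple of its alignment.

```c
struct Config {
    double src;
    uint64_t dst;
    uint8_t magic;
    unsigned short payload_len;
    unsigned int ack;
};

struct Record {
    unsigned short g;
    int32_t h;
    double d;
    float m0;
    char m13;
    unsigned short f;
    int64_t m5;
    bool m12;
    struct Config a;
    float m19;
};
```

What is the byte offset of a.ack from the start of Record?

Config: @0: src [8B, align 8] → 8; @8: dst [8B, align 8] → 16; @16: magic [1B, align 1] → 17; +1 pad (align 2); @18: payload_len [2B, align 2] → 20; @20: ack [4B, align 4] → 24; size 24, align 8
@0: g [2B, align 2] → 2
+2 pad (align 4)
@4: h [4B, align 4] → 8
@8: d [8B, align 8] → 16
@16: m0 [4B, align 4] → 20
@20: m13 [1B, align 1] → 21
+1 pad (align 2)
@22: f [2B, align 2] → 24
@24: m5 [8B, align 8] → 32
@32: m12 [1B, align 1] → 33
+7 pad (align 8)
@40: a [24B, align 8] → 64
within Config: ack at 20
40 + 20 = 60

60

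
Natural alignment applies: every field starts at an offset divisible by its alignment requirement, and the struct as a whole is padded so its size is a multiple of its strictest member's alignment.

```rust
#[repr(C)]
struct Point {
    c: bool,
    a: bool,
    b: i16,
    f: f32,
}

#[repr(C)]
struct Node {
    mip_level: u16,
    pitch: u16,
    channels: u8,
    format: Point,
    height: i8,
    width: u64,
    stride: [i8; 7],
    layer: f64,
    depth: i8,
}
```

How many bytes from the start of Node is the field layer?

Point: c at 0 (size 1, align 1) → ends 1; a at 1 (size 1, align 1) → ends 2; b at 2 (size 2, align 2) → ends 4; f at 4 (size 4, align 4) → ends 8; total 8 bytes, alignment 4
mip_level at 0 (size 2, align 2) → ends 2
pitch at 2 (size 2, align 2) → ends 4
channels at 4 (size 1, align 1) → ends 5
pad 3 to align 4 for format
format at 8 (size 8, align 4) → ends 16
height at 16 (size 1, align 1) → ends 17
pad 7 to align 8 for width
width at 24 (size 8, align 8) → ends 32
stride at 32 (size 7, align 1) → ends 39
pad 1 to align 8 for layer
layer at 40 (size 8, align 8) → ends 48

40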